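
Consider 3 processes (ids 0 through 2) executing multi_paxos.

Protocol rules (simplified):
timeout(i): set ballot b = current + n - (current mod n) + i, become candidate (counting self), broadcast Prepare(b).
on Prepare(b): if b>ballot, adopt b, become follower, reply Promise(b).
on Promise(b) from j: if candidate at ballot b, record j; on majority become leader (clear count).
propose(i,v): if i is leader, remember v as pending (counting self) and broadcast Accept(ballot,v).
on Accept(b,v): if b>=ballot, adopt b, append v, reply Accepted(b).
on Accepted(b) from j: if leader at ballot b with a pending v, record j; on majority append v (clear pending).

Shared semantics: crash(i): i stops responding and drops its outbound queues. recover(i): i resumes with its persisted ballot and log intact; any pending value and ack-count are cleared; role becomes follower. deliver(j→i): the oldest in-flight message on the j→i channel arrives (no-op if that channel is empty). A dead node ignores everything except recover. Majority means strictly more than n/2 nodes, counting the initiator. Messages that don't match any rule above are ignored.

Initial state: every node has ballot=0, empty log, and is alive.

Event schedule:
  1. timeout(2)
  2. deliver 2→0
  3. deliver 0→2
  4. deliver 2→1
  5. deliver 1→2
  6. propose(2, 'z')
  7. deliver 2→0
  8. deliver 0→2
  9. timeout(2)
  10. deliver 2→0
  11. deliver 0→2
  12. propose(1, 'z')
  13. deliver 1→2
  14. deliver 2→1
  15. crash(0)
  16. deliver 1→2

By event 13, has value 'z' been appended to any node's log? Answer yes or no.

yes

e1 timeout(2): 2[cand,b=5,-]
e2 deliver 2→0: 0[foll,b=5,-]
e3 deliver 0→2: 2[lead,b=5,-]
e4 deliver 2→1: 1[foll,b=5,-]
e5 deliver 1→2: ·
e6 propose(2,'z'): ·
e7 deliver 2→0: 0[foll,b=5,z]
e8 deliver 0→2: 2[lead,b=5,z]
e9 timeout(2): 2[cand,b=8,z]
e10 deliver 2→0: 0[foll,b=8,z]
e11 deliver 0→2: 2[lead,b=8,z]
e12 propose(1,'z'): ·
e13 deliver 1→2: ·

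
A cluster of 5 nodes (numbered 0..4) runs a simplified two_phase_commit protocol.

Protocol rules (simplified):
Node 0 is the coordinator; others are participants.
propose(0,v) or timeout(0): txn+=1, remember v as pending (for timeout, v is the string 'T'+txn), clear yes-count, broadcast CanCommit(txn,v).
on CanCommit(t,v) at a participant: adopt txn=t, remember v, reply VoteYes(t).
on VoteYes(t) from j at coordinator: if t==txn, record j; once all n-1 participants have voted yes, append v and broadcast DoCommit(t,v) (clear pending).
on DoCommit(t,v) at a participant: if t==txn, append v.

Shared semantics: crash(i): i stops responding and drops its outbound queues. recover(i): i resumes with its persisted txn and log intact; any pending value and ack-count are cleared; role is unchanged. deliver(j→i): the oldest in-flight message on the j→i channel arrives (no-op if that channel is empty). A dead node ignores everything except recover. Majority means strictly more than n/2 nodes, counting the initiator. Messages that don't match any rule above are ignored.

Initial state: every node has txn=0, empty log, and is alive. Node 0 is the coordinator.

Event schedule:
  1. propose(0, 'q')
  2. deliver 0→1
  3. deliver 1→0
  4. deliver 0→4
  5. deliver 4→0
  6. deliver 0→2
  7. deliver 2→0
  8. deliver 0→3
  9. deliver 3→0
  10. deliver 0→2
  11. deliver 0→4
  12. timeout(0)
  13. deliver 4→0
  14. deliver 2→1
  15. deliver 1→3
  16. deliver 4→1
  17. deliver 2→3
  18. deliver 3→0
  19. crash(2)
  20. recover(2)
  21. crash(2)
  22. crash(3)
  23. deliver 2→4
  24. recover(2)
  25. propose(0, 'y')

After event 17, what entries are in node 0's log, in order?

after 1 — propose(0,'q'): n0:coor/t1/[-]
after 2 — deliver 0→1: n1:part/t1/[-]
after 3 — deliver 1→0: ·
after 4 — deliver 0→4: n4:part/t1/[-]
after 5 — deliver 4→0: ·
after 6 — deliver 0→2: n2:part/t1/[-]
after 7 — deliver 2→0: ·
after 8 — deliver 0→3: n3:part/t1/[-]
after 9 — deliver 3→0: n0:coor/t1/[q]
after 10 — deliver 0→2: n2:part/t1/[q]
after 11 — deliver 0→4: n4:part/t1/[q]
after 12 — timeout(0): n0:coor/t2/[q]
after 13 — deliver 4→0: ·
after 14 — deliver 2→1: ·
after 15 — deliver 1→3: ·
after 16 — deliver 4→1: ·
after 17 — deliver 2→3: ·

q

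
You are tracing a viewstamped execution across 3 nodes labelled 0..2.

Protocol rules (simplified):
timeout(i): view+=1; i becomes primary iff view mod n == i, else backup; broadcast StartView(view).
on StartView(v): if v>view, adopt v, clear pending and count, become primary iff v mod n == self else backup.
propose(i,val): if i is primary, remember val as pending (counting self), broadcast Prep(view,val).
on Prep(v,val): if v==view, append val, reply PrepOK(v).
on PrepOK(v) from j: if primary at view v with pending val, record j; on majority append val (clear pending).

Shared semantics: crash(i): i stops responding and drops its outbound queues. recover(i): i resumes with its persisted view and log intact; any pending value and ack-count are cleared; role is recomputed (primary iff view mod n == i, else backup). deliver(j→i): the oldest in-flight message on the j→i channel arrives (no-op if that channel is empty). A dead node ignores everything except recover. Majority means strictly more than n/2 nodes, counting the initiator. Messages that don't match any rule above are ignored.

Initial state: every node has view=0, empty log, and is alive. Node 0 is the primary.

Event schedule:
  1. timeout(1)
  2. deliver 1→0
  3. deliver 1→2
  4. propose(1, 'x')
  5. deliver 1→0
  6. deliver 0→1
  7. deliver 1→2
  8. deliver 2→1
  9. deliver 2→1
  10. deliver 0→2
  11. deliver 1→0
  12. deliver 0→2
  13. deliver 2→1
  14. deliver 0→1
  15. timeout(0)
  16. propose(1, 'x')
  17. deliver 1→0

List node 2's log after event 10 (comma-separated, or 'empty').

x

[1] timeout(1) → N1(prim v1 [-])
[2] deliver 1→0 → N0(back v1 [-])
[3] deliver 1→2 → N2(back v1 [-])
[4] propose(1,'x') → ∅
[5] deliver 1→0 → N0(back v1 [x])
[6] deliver 0→1 → N1(prim v1 [x])
[7] deliver 1→2 → N2(back v1 [x])
[8] deliver 2→1 → ∅
[9] deliver 2→1 → ∅
[10] deliver 0→2 → ∅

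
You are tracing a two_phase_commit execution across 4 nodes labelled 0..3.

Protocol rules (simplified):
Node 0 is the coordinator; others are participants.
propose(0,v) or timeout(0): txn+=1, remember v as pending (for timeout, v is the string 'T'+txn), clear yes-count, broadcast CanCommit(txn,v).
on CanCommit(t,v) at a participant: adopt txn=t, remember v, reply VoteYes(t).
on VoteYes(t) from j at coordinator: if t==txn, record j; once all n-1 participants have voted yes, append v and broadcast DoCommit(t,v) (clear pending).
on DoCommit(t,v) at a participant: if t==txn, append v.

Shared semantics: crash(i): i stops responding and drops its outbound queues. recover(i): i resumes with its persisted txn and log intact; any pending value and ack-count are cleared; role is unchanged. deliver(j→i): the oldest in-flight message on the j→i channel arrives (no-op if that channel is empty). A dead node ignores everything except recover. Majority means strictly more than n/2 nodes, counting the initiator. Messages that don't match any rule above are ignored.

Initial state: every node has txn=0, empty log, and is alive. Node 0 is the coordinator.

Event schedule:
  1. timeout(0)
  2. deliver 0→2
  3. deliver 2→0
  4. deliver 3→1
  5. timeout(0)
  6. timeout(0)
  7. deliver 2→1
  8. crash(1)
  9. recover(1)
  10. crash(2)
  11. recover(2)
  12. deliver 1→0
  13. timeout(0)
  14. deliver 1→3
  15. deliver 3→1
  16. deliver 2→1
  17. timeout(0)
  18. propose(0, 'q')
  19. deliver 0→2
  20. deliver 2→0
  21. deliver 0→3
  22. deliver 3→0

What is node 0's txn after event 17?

5

e1 timeout(0): 0[coor,t=1,-]
e2 deliver 0→2: 2[part,t=1,-]
e3 deliver 2→0: ·
e4 deliver 3→1: ·
e5 timeout(0): 0[coor,t=2,-]
e6 timeout(0): 0[coor,t=3,-]
e7 deliver 2→1: ·
e8 crash(1): 1[✗part,t=0,-]
e9 recover(1): 1[part,t=0,-]
e10 crash(2): 2[✗part,t=1,-]
e11 recover(2): 2[part,t=1,-]
e12 deliver 1→0: ·
e13 timeout(0): 0[coor,t=4,-]
e14 deliver 1→3: ·
e15 deliver 3→1: ·
e16 deliver 2→1: ·
e17 timeout(0): 0[coor,t=5,-]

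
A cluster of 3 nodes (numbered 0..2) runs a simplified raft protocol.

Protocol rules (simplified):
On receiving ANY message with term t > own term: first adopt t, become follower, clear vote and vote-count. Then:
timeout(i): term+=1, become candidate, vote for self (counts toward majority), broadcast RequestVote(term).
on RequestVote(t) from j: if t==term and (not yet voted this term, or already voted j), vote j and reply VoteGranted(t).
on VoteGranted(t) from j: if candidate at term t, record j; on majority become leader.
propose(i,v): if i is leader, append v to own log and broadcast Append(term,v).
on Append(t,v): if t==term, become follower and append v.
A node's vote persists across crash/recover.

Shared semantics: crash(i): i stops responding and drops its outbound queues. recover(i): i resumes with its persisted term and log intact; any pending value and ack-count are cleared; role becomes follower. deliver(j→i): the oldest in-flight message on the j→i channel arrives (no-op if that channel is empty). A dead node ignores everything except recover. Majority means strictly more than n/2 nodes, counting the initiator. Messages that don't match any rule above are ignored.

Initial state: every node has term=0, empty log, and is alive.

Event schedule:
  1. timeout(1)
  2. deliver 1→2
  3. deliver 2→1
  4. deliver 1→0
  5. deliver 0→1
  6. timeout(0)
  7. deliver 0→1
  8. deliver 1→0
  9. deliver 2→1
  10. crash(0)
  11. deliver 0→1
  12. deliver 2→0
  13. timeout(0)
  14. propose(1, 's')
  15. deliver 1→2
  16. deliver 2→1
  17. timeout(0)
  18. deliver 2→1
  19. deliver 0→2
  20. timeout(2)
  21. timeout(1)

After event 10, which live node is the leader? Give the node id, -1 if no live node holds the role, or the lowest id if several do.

-1

e1 timeout(1): 1[cand,t=1,-]
e2 deliver 1→2: 2[foll,t=1,-]
e3 deliver 2→1: 1[lead,t=1,-]
e4 deliver 1→0: 0[foll,t=1,-]
e5 deliver 0→1: ·
e6 timeout(0): 0[cand,t=2,-]
e7 deliver 0→1: 1[foll,t=2,-]
e8 deliver 1→0: 0[lead,t=2,-]
e9 deliver 2→1: ·
e10 crash(0): 0[✗lead,t=2,-]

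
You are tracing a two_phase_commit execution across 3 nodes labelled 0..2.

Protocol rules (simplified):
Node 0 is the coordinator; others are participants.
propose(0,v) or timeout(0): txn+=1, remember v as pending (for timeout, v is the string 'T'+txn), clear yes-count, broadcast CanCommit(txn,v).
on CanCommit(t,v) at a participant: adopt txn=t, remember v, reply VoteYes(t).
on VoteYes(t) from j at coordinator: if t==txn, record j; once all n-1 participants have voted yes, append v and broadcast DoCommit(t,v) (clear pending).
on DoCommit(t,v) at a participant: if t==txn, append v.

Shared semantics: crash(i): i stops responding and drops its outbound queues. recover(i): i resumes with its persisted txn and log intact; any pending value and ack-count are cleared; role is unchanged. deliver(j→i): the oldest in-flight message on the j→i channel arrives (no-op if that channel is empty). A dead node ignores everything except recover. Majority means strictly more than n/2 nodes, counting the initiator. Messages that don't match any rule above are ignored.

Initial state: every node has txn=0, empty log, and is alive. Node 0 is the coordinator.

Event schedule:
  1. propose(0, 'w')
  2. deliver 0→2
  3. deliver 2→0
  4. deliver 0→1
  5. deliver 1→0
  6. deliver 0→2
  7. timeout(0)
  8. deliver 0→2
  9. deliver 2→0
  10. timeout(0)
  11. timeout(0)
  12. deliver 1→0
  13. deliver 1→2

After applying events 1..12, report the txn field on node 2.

2

step 1 propose(0,'w'): 0={coor,t=1,log=-}
step 2 deliver 0→2: 2={part,t=1,log=-}
step 3 deliver 2→0: —
step 4 deliver 0→1: 1={part,t=1,log=-}
step 5 deliver 1→0: 0={coor,t=1,log=w}
step 6 deliver 0→2: 2={part,t=1,log=w}
step 7 timeout(0): 0={coor,t=2,log=w}
step 8 deliver 0→2: 2={part,t=2,log=w}
step 9 deliver 2→0: —
step 10 timeout(0): 0={coor,t=3,log=w}
step 11 timeout(0): 0={coor,t=4,log=w}
step 12 deliver 1→0: —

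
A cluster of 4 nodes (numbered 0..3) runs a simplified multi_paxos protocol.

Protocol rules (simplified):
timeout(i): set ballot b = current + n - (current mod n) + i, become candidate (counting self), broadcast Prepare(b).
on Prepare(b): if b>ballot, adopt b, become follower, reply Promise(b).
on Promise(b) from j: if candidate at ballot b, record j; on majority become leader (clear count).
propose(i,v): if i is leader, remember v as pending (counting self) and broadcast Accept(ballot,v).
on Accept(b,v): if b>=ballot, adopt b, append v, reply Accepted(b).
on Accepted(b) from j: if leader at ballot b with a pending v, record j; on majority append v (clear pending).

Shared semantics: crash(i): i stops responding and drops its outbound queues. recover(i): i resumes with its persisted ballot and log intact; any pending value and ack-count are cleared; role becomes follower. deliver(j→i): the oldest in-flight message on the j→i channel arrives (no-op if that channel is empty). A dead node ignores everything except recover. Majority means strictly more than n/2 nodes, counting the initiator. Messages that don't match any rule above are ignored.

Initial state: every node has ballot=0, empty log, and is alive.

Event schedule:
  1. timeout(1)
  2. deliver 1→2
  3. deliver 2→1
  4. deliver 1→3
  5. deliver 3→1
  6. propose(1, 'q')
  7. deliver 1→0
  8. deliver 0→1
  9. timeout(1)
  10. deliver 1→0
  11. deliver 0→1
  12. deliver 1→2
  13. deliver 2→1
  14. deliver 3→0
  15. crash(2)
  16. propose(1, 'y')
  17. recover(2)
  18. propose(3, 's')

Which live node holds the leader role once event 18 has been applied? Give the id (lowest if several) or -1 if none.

-1

1. timeout(1):  <1:cand b5 ->
2. deliver 1→2:  <2:foll b5 ->
3. deliver 2→1:  nop
4. deliver 1→3:  <3:foll b5 ->
5. deliver 3→1:  <1:lead b5 ->
6. propose(1,'q'):  nop
7. deliver 1→0:  <0:foll b5 ->
8. deliver 0→1:  nop
9. timeout(1):  <1:cand b9 ->
10. deliver 1→0:  <0:foll b5 q>
11. deliver 0→1:  nop
12. deliver 1→2:  <2:foll b5 q>
13. deliver 2→1:  nop
14. deliver 3→0:  nop
15. crash(2):  <2:✗foll b5 q>
16. propose(1,'y'):  nop
17. recover(2):  <2:foll b5 q>
18. propose(3,'s'):  nop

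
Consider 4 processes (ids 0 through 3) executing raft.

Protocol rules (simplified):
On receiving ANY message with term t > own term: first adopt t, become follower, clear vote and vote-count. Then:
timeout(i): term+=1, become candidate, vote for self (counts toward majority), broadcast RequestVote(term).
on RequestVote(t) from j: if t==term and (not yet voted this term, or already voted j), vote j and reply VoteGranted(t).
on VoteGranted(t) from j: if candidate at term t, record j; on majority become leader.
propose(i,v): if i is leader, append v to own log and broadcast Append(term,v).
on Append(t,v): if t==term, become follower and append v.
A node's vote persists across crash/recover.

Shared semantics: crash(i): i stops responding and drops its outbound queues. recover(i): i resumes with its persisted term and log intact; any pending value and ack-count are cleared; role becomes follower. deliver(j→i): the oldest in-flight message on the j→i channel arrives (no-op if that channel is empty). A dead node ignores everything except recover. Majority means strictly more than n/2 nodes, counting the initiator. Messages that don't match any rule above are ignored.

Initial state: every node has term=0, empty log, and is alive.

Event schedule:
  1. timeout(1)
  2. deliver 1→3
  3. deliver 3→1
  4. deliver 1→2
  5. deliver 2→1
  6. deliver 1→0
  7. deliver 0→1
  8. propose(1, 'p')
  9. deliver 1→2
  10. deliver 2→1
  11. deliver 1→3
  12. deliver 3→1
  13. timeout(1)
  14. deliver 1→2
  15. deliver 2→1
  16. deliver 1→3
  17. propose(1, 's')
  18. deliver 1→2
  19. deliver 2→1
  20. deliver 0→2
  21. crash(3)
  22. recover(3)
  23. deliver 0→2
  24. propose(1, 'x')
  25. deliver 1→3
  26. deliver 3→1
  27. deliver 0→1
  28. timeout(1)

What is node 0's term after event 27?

1

step 1 timeout(1): 1={cand,t=1,log=-}
step 2 deliver 1→3: 3={foll,t=1,log=-}
step 3 deliver 3→1: —
step 4 deliver 1→2: 2={foll,t=1,log=-}
step 5 deliver 2→1: 1={lead,t=1,log=-}
step 6 deliver 1→0: 0={foll,t=1,log=-}
step 7 deliver 0→1: —
step 8 propose(1,'p'): 1={lead,t=1,log=p}
step 9 deliver 1→2: 2={foll,t=1,log=p}
step 10 deliver 2→1: —
step 11 deliver 1→3: 3={foll,t=1,log=p}
step 12 deliver 3→1: —
step 13 timeout(1): 1={cand,t=2,log=p}
step 14 deliver 1→2: 2={foll,t=2,log=p}
step 15 deliver 2→1: —
step 16 deliver 1→3: 3={foll,t=2,log=p}
step 17 propose(1,'s'): —
step 18 deliver 1→2: —
step 19 deliver 2→1: —
step 20 deliver 0→2: —
step 21 crash(3): 3={✗foll,t=2,log=p}
step 22 recover(3): 3={foll,t=2,log=p}
step 23 deliver 0→2: —
step 24 propose(1,'x'): —
step 25 deliver 1→3: —
step 26 deliver 3→1: —
step 27 deliver 0→1: —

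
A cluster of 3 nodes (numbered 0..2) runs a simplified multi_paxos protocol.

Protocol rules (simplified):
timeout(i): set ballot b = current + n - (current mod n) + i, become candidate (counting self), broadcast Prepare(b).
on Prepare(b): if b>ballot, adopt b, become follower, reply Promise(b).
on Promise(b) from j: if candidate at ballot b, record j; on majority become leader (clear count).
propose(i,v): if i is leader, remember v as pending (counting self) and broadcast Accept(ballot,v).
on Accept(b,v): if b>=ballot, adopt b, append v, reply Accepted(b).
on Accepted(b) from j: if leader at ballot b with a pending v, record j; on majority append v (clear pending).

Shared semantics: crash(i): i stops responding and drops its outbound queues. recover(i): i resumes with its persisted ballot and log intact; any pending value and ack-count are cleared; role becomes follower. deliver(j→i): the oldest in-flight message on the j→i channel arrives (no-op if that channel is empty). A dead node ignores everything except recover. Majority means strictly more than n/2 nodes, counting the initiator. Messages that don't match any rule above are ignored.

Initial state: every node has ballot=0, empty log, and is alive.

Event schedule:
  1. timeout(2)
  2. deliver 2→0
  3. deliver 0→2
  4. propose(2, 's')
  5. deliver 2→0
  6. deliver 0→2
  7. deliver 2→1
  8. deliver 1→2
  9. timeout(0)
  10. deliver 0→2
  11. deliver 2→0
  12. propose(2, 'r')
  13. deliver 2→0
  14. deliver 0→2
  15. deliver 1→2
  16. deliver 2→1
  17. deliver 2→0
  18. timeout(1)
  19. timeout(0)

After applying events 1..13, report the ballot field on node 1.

5

[1] timeout(2) → N2(cand b5 [-])
[2] deliver 2→0 → N0(foll b5 [-])
[3] deliver 0→2 → N2(lead b5 [-])
[4] propose(2,'s') → ∅
[5] deliver 2→0 → N0(foll b5 [s])
[6] deliver 0→2 → N2(lead b5 [s])
[7] deliver 2→1 → N1(foll b5 [-])
[8] deliver 1→2 → ∅
[9] timeout(0) → N0(cand b6 [s])
[10] deliver 0→2 → N2(foll b6 [s])
[11] deliver 2→0 → N0(lead b6 [s])
[12] propose(2,'r') → ∅
[13] deliver 2→0 → ∅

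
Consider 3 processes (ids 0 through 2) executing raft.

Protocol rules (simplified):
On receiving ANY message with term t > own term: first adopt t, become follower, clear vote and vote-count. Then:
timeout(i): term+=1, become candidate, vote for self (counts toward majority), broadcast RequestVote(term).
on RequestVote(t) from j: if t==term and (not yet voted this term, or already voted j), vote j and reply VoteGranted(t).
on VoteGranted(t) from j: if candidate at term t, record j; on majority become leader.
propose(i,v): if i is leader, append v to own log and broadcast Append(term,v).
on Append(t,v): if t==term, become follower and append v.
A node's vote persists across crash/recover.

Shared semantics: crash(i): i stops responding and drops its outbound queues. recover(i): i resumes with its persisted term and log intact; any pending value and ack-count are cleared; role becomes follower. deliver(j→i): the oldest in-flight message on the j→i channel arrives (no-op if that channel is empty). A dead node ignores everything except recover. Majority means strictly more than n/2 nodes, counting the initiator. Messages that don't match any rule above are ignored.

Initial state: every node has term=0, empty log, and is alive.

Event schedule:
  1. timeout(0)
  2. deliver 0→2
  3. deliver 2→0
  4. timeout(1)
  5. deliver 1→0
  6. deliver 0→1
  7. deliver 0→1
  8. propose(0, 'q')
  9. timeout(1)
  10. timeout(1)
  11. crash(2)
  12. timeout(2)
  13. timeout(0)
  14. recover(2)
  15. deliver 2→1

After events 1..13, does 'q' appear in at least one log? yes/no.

yes

step 1 timeout(0): 0={cand,t=1,log=-}
step 2 deliver 0→2: 2={foll,t=1,log=-}
step 3 deliver 2→0: 0={lead,t=1,log=-}
step 4 timeout(1): 1={cand,t=1,log=-}
step 5 deliver 1→0: —
step 6 deliver 0→1: —
step 7 deliver 0→1: —
step 8 propose(0,'q'): 0={lead,t=1,log=q}
step 9 timeout(1): 1={cand,t=2,log=-}
step 10 timeout(1): 1={cand,t=3,log=-}
step 11 crash(2): 2={✗foll,t=1,log=-}
step 12 timeout(2): —
step 13 timeout(0): 0={cand,t=2,log=q}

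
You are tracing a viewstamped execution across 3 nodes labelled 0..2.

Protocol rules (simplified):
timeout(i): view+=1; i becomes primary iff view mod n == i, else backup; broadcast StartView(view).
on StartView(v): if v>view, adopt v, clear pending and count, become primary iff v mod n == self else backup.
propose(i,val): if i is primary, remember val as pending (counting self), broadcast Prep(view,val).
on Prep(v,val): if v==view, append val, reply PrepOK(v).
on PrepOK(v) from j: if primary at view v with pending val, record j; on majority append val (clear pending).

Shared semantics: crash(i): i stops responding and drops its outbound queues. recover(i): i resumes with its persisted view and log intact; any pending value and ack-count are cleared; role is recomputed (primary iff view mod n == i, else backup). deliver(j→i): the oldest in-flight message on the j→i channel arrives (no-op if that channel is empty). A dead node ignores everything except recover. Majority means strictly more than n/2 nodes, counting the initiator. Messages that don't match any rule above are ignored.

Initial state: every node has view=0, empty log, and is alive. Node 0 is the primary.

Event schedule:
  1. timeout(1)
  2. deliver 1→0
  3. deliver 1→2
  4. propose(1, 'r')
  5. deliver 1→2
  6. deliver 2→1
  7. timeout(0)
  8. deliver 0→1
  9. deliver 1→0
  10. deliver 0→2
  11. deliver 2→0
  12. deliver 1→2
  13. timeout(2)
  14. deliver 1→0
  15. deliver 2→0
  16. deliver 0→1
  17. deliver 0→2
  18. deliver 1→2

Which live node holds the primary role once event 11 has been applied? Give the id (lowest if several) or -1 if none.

after 1 — timeout(1): n1:prim/v1/[-]
after 2 — deliver 1→0: n0:back/v1/[-]
after 3 — deliver 1→2: n2:back/v1/[-]
after 4 — propose(1,'r'): ·
after 5 — deliver 1→2: n2:back/v1/[r]
after 6 — deliver 2→1: n1:prim/v1/[r]
after 7 — timeout(0): n0:back/v2/[-]
after 8 — deliver 0→1: n1:back/v2/[r]
after 9 — deliver 1→0: ·
after 10 — deliver 0→2: n2:prim/v2/[r]
after 11 — deliver 2→0: ·

2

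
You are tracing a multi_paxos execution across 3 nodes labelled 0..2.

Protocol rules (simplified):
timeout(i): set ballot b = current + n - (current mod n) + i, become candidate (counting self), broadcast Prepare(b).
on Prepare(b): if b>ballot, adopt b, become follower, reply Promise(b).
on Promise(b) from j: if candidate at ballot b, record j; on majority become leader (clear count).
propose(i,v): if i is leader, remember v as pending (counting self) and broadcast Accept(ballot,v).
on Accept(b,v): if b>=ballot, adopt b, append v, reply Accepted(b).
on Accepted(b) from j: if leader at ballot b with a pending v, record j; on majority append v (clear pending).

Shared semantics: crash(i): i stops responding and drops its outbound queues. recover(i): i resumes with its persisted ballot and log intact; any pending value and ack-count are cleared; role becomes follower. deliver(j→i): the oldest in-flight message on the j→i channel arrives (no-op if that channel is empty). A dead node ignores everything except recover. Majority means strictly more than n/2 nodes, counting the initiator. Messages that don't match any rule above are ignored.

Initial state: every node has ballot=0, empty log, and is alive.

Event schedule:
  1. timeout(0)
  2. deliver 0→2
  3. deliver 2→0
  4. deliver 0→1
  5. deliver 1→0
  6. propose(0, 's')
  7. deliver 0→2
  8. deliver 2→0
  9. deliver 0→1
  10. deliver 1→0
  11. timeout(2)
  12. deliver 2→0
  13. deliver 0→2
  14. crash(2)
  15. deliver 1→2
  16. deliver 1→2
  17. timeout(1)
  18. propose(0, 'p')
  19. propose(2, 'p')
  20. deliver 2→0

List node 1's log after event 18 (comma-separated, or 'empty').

s

step 1 timeout(0): 0={cand,b=3,log=-}
step 2 deliver 0→2: 2={foll,b=3,log=-}
step 3 deliver 2→0: 0={lead,b=3,log=-}
step 4 deliver 0→1: 1={foll,b=3,log=-}
step 5 deliver 1→0: —
step 6 propose(0,'s'): —
step 7 deliver 0→2: 2={foll,b=3,log=s}
step 8 deliver 2→0: 0={lead,b=3,log=s}
step 9 deliver 0→1: 1={foll,b=3,log=s}
step 10 deliver 1→0: —
step 11 timeout(2): 2={cand,b=8,log=s}
step 12 deliver 2→0: 0={foll,b=8,log=s}
step 13 deliver 0→2: 2={lead,b=8,log=s}
step 14 crash(2): 2={✗lead,b=8,log=s}
step 15 deliver 1→2: —
step 16 deliver 1→2: —
step 17 timeout(1): 1={cand,b=7,log=s}
step 18 propose(0,'p'): —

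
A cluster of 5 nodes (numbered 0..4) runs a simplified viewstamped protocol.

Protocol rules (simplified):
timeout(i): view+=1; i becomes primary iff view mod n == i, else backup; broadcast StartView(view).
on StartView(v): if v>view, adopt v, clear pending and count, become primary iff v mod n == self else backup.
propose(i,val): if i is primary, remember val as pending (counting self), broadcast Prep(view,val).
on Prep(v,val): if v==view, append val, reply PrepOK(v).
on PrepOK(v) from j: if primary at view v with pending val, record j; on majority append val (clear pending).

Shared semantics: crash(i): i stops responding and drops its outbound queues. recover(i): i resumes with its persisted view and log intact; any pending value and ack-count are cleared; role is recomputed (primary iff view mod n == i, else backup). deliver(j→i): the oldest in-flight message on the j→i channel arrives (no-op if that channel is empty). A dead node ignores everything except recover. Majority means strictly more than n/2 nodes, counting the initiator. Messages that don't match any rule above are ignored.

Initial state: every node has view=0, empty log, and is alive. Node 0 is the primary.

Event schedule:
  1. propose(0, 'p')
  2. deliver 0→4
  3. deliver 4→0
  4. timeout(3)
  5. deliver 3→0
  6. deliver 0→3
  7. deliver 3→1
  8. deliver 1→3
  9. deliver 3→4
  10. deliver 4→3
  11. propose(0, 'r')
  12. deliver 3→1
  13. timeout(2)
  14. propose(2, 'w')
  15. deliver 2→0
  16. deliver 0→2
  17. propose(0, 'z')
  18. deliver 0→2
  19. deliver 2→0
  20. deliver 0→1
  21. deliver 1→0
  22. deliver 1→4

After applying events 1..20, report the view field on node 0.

1

e1 propose(0,'p'): ·
e2 deliver 0→4: 4[back,v=0,p]
e3 deliver 4→0: ·
e4 timeout(3): 3[back,v=1,-]
e5 deliver 3→0: 0[back,v=1,-]
e6 deliver 0→3: ·
e7 deliver 3→1: 1[prim,v=1,-]
e8 deliver 1→3: ·
e9 deliver 3→4: 4[back,v=1,p]
e10 deliver 4→3: ·
e11 propose(0,'r'): ·
e12 deliver 3→1: ·
e13 timeout(2): 2[back,v=1,-]
e14 propose(2,'w'): ·
e15 deliver 2→0: ·
e16 deliver 0→2: ·
e17 propose(0,'z'): ·
e18 deliver 0→2: ·
e19 deliver 2→0: ·
e20 deliver 0→1: ·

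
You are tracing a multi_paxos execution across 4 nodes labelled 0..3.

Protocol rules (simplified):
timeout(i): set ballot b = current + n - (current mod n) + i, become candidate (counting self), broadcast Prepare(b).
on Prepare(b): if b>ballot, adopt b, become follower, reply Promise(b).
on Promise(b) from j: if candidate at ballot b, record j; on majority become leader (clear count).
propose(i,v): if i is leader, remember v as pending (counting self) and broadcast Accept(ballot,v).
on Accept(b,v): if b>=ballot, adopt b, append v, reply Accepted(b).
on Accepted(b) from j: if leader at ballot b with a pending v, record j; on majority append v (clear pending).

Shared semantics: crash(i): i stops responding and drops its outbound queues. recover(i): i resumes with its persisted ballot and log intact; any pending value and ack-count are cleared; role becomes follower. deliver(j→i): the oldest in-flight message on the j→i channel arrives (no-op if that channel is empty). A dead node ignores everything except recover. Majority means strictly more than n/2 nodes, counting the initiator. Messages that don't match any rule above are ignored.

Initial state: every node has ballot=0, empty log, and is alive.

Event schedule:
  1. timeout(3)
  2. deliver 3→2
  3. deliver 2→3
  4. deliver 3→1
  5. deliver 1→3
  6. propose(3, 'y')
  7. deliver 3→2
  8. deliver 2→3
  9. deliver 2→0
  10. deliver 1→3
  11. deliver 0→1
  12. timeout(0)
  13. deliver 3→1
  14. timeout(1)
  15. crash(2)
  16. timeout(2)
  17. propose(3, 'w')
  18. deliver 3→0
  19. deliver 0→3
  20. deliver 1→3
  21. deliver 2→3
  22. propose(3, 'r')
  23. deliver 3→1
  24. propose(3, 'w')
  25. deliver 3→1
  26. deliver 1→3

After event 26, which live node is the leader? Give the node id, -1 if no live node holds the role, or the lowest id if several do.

-1

e1 timeout(3): 3[cand,b=7,-]
e2 deliver 3→2: 2[foll,b=7,-]
e3 deliver 2→3: ·
e4 deliver 3→1: 1[foll,b=7,-]
e5 deliver 1→3: 3[lead,b=7,-]
e6 propose(3,'y'): ·
e7 deliver 3→2: 2[foll,b=7,y]
e8 deliver 2→3: ·
e9 deliver 2→0: ·
e10 deliver 1→3: ·
e11 deliver 0→1: ·
e12 timeout(0): 0[cand,b=4,-]
e13 deliver 3→1: 1[foll,b=7,y]
e14 timeout(1): 1[cand,b=9,y]
e15 crash(2): 2[✗foll,b=7,y]
e16 timeout(2): ·
e17 propose(3,'w'): ·
e18 deliver 3→0: 0[foll,b=7,-]
e19 deliver 0→3: ·
e20 deliver 1→3: ·
e21 deliver 2→3: ·
e22 propose(3,'r'): ·
e23 deliver 3→1: ·
e24 propose(3,'w'): ·
e25 deliver 3→1: ·
e26 deliver 1→3: 3[foll,b=9,-]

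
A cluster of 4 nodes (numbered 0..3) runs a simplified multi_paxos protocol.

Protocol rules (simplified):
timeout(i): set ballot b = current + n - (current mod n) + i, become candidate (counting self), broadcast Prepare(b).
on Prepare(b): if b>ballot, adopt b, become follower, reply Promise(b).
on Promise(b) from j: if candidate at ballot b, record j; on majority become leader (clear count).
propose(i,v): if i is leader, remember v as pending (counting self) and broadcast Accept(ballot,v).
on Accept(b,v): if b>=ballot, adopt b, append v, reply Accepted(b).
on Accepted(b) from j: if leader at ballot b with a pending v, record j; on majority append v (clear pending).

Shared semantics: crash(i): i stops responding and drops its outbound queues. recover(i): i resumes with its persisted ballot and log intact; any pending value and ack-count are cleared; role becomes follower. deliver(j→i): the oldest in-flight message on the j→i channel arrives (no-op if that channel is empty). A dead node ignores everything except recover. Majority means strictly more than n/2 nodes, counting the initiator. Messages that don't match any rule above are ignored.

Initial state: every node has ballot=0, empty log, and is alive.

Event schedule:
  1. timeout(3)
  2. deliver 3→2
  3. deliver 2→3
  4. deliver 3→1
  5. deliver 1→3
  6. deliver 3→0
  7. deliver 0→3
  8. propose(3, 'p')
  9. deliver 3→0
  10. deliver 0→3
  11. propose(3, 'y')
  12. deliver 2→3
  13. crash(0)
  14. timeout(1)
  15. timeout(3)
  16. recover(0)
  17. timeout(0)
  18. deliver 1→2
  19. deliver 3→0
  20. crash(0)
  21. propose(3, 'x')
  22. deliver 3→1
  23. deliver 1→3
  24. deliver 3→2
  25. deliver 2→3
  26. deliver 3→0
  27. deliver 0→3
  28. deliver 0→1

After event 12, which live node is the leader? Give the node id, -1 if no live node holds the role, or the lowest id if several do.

e1 timeout(3): 3[cand,b=7,-]
e2 deliver 3→2: 2[foll,b=7,-]
e3 deliver 2→3: ·
e4 deliver 3→1: 1[foll,b=7,-]
e5 deliver 1→3: 3[lead,b=7,-]
e6 deliver 3→0: 0[foll,b=7,-]
e7 deliver 0→3: ·
e8 propose(3,'p'): ·
e9 deliver 3→0: 0[foll,b=7,p]
e10 deliver 0→3: ·
e11 propose(3,'y'): ·
e12 deliver 2→3: ·

3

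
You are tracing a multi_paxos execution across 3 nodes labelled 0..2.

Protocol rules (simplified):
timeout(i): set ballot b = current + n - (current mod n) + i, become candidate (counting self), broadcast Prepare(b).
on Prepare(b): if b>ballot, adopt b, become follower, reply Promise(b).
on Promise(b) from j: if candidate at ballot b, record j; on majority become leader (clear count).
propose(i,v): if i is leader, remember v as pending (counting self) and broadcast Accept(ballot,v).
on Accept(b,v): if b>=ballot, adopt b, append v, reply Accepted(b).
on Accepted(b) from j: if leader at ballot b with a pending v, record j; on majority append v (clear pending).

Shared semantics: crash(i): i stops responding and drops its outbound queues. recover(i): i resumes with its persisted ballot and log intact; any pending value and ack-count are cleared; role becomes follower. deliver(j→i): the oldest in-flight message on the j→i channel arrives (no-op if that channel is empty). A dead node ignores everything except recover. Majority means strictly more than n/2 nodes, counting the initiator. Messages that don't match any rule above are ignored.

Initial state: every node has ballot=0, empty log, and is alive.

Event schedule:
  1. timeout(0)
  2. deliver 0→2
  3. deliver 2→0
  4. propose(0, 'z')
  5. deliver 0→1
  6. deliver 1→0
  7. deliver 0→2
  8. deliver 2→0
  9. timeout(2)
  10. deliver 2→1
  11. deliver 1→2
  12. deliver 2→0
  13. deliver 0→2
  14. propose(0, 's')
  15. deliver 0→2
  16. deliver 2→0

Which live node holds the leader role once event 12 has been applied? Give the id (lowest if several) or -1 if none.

step 1 timeout(0): 0={cand,b=3,log=-}
step 2 deliver 0→2: 2={foll,b=3,log=-}
step 3 deliver 2→0: 0={lead,b=3,log=-}
step 4 propose(0,'z'): —
step 5 deliver 0→1: 1={foll,b=3,log=-}
step 6 deliver 1→0: —
step 7 deliver 0→2: 2={foll,b=3,log=z}
step 8 deliver 2→0: 0={lead,b=3,log=z}
step 9 timeout(2): 2={cand,b=8,log=z}
step 10 deliver 2→1: 1={foll,b=8,log=-}
step 11 deliver 1→2: 2={lead,b=8,log=z}
step 12 deliver 2→0: 0={foll,b=8,log=z}

2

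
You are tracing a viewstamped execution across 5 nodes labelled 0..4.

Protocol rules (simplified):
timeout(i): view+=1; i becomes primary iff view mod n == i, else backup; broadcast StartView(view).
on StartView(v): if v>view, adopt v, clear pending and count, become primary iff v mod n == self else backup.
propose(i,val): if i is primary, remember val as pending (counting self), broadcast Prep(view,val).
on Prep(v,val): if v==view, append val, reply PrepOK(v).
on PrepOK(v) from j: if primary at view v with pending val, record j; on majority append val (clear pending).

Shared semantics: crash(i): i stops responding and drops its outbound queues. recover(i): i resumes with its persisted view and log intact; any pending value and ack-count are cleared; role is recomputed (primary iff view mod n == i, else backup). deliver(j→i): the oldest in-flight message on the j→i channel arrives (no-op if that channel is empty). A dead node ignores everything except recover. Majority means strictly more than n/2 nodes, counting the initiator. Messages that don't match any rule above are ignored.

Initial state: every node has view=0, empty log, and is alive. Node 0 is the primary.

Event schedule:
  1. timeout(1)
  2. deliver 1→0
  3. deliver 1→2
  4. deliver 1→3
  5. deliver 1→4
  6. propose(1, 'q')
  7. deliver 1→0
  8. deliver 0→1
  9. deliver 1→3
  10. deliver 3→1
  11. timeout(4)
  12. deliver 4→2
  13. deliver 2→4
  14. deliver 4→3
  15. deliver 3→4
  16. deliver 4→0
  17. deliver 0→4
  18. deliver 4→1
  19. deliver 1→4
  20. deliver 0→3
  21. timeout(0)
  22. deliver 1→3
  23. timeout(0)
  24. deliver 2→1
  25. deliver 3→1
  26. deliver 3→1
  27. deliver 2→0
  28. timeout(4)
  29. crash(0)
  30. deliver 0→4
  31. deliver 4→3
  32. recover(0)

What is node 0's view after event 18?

step 1 timeout(1): 1={prim,v=1,log=-}
step 2 deliver 1→0: 0={back,v=1,log=-}
step 3 deliver 1→2: 2={back,v=1,log=-}
step 4 deliver 1→3: 3={back,v=1,log=-}
step 5 deliver 1→4: 4={back,v=1,log=-}
step 6 propose(1,'q'): —
step 7 deliver 1→0: 0={back,v=1,log=q}
step 8 deliver 0→1: —
step 9 deliver 1→3: 3={back,v=1,log=q}
step 10 deliver 3→1: 1={prim,v=1,log=q}
step 11 timeout(4): 4={back,v=2,log=-}
step 12 deliver 4→2: 2={prim,v=2,log=-}
step 13 deliver 2→4: —
step 14 deliver 4→3: 3={back,v=2,log=q}
step 15 deliver 3→4: —
step 16 deliver 4→0: 0={back,v=2,log=q}
step 17 deliver 0→4: —
step 18 deliver 4→1: 1={back,v=2,log=q}

2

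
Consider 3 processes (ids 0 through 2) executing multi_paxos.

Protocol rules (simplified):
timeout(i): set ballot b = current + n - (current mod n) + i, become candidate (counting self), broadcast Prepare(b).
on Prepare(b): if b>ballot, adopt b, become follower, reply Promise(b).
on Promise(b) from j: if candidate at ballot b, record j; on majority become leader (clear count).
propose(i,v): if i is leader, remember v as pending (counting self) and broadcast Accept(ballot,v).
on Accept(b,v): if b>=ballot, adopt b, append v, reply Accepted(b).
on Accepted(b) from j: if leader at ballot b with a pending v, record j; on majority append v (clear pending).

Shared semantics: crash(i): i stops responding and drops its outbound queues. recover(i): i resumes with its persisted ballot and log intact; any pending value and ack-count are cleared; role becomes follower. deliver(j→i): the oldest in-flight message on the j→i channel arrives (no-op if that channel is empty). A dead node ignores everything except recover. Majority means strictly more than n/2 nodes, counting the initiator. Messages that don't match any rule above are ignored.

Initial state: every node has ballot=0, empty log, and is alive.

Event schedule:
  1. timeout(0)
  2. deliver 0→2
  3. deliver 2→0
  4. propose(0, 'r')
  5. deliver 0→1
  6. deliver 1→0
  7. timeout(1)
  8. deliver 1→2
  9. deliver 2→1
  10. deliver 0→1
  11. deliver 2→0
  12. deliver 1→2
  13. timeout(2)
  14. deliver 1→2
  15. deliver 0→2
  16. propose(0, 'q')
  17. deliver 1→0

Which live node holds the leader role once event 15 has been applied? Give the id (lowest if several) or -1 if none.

0

e1 timeout(0): 0[cand,b=3,-]
e2 deliver 0→2: 2[foll,b=3,-]
e3 deliver 2→0: 0[lead,b=3,-]
e4 propose(0,'r'): ·
e5 deliver 0→1: 1[foll,b=3,-]
e6 deliver 1→0: ·
e7 timeout(1): 1[cand,b=7,-]
e8 deliver 1→2: 2[foll,b=7,-]
e9 deliver 2→1: 1[lead,b=7,-]
e10 deliver 0→1: ·
e11 deliver 2→0: ·
e12 deliver 1→2: ·
e13 timeout(2): 2[cand,b=11,-]
e14 deliver 1→2: ·
e15 deliver 0→2: ·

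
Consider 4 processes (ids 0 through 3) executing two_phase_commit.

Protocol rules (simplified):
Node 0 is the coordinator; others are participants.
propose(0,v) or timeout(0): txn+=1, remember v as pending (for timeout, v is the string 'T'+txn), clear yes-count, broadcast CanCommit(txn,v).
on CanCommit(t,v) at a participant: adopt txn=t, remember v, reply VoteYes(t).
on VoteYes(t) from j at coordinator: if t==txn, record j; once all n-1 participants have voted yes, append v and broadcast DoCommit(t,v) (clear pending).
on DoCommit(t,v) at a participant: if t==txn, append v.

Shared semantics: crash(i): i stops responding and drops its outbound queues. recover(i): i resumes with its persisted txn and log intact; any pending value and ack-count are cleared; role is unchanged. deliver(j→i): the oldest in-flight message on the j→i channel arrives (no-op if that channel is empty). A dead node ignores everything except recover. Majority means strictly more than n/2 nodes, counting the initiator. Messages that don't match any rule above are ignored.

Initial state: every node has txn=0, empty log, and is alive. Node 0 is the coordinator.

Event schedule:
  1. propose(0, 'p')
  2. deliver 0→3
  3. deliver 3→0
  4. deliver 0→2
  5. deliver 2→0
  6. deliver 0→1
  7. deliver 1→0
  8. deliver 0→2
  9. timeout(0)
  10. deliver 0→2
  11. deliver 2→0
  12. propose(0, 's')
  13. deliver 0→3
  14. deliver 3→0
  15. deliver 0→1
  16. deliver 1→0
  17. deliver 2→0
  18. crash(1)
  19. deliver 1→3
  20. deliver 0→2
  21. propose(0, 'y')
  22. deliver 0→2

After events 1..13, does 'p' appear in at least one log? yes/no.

[1] propose(0,'p') → N0(coor t1 [-])
[2] deliver 0→3 → N3(part t1 [-])
[3] deliver 3→0 → ∅
[4] deliver 0→2 → N2(part t1 [-])
[5] deliver 2→0 → ∅
[6] deliver 0→1 → N1(part t1 [-])
[7] deliver 1→0 → N0(coor t1 [p])
[8] deliver 0→2 → N2(part t1 [p])
[9] timeout(0) → N0(coor t2 [p])
[10] deliver 0→2 → N2(part t2 [p])
[11] deliver 2→0 → ∅
[12] propose(0,'s') → N0(coor t3 [p])
[13] deliver 0→3 → N3(part t1 [p])

yes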